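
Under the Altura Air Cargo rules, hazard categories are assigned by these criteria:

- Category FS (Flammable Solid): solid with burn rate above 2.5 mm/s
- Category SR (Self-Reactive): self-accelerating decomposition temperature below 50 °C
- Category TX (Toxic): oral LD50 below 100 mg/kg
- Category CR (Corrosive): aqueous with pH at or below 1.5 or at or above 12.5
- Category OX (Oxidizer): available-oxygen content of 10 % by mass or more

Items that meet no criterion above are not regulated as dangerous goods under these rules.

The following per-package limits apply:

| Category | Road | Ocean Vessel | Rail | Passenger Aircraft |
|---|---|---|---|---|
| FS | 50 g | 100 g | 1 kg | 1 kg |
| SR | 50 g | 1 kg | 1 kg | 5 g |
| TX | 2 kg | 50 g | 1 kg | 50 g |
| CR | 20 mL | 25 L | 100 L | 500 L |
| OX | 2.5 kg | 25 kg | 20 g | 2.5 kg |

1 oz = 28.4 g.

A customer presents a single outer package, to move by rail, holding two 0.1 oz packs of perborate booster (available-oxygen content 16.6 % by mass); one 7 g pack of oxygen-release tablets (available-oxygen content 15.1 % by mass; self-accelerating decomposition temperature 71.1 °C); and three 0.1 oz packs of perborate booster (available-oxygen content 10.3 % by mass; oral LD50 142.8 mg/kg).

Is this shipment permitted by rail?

No

Available-oxygen content 16.6 % by mass meets the Category OX criterion (Oxidizer), so the perborate booster is Category OX.
Available-oxygen content 15.1 % by mass meets the Category OX criterion (Oxidizer), so the oxygen-release tablets are Category OX.
With available-oxygen content 10.3 % by mass (≥ 10 % by mass), the perborate booster falls in Category OX.
Category OX net quantity: (two 0.1 oz packs = 5.68 g) + 7 g + (three 0.1 oz packs = 8.52 g) = 21.2 g.
21.2 g exceeds the rail limit of 20 g for Category OX.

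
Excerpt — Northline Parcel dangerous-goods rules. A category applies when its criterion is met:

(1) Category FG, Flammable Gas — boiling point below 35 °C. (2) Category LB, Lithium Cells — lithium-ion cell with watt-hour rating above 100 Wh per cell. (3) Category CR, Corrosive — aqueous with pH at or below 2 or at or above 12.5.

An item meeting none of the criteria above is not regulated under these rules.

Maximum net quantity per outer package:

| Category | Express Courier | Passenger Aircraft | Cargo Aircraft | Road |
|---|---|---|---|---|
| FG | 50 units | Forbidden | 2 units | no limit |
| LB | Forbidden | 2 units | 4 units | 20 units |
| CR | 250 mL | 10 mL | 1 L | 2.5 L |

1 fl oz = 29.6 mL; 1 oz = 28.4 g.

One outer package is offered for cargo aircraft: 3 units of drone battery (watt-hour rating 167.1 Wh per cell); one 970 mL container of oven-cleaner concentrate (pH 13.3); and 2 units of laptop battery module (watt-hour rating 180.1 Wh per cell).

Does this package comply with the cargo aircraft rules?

No

The drone battery has watt-hour rating 167.1 Wh per cell, which is > 100 Wh per cell, so it is Category LB (Lithium Cells).
The oven-cleaner concentrate has pH 13.3, which is ≥ 12.5, so it is Category CR (Corrosive).
Watt-hour rating 180.1 Wh per cell meets the Category LB criterion (Lithium Cells), so the laptop battery module is Category LB.
Category LB net quantity: 3 units + 2 units = 5 units.
That exceeds the Category LB cargo aircraft limit of 4 units.
Category CR quantity: 970 mL.
970 mL ≤ 1 L (cargo aircraft limit, Category CR) — within limit.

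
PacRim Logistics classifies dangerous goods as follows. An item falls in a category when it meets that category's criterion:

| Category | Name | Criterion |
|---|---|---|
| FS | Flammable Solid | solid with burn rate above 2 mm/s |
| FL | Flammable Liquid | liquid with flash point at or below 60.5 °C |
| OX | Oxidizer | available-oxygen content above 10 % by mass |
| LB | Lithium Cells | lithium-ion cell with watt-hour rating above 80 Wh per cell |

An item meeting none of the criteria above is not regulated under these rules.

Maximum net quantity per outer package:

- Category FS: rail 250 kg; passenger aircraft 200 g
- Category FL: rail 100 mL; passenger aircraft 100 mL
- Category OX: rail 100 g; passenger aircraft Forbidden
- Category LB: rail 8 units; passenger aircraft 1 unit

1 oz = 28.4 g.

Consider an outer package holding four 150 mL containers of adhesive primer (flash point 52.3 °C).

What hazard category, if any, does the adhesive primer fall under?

Category FL

The adhesive primer has flash point 52.3 °C, which is ≤ 60.5 °C, so it is Category FL (Flammable Liquid).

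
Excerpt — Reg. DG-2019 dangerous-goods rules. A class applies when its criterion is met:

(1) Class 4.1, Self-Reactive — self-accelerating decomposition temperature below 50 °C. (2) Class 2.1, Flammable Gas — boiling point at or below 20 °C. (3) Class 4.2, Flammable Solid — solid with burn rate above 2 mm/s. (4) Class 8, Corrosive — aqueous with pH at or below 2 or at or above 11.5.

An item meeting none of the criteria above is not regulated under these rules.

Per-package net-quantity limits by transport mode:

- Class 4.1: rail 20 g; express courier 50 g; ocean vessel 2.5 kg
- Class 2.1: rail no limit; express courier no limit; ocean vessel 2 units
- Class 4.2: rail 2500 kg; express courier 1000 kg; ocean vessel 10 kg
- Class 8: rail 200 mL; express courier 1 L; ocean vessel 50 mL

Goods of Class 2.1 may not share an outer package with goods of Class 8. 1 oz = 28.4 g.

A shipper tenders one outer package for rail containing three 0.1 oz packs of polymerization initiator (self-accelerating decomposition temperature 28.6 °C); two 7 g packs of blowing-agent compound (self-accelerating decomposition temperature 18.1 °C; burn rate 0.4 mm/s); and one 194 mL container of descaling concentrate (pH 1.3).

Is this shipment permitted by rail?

No

The polymerization initiator has self-accelerating decomposition temperature 28.6 °C, which is < 50 °C, so it is Class 4.1 (Self-Reactive).
Self-accelerating decomposition temperature 18.1 °C meets the Class 4.1 criterion (Self-Reactive), so the blowing-agent compound is Class 4.1.
Descaling concentrate: pH 1.3 ≤ 2 → Class 8 (Corrosive).
Class 4.1 net quantity: (three 0.1 oz packs = 8.52 g) + (two 7 g packs = 14 g) = 22.52 g.
That exceeds the Class 4.1 rail limit of 20 g.
Class 8 quantity: 194 mL.
That is within the Class 8 rail limit of 200 mL.
The segregation rule (Class 2.1 with Class 8) does not apply to Class 4.1 with Class 8.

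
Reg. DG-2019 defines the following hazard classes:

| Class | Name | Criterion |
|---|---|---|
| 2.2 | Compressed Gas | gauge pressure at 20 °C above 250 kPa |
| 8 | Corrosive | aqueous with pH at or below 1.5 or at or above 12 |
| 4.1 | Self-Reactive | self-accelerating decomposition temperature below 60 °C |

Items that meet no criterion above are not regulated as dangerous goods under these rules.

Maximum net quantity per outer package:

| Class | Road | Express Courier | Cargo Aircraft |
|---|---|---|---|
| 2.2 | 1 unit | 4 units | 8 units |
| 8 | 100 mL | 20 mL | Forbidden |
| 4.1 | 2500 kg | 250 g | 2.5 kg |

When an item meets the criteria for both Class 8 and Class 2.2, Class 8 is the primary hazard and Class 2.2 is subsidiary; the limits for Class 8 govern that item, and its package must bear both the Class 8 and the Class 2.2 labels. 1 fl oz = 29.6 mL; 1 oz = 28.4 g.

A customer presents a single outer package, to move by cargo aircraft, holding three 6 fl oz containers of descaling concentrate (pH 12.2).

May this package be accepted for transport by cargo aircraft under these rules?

No

pH 12.2 meets the Class 8 criterion (Corrosive), so the descaling concentrate is Class 8.
Class 8 quantity: three 6 fl oz containers = 532.8 mL.
Class 8 is Forbidden by cargo aircraft.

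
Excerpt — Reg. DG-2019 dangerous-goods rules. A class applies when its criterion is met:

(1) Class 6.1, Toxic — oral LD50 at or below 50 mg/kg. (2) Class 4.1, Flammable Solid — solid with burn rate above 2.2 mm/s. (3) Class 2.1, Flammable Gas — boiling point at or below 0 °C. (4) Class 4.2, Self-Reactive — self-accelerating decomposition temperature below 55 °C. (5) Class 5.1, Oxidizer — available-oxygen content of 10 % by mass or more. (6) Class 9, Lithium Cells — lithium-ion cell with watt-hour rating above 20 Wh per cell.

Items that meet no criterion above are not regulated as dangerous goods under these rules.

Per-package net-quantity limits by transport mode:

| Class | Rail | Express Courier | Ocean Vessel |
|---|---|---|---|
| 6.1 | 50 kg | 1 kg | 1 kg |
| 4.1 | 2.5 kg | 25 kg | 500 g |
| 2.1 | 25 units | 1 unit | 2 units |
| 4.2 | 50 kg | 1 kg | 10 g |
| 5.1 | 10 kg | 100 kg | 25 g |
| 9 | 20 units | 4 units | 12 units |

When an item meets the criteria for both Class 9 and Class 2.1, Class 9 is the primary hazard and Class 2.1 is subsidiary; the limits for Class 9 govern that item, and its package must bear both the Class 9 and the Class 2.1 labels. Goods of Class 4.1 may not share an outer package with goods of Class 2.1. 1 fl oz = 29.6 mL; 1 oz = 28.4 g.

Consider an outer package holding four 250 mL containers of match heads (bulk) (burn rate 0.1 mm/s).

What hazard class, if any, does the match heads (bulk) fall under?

burn rate 0.1 mm/s is not above 2.2 mm/s, so Class 4.1 does not apply.
No criterion is met, so the item is not regulated.

Not regulated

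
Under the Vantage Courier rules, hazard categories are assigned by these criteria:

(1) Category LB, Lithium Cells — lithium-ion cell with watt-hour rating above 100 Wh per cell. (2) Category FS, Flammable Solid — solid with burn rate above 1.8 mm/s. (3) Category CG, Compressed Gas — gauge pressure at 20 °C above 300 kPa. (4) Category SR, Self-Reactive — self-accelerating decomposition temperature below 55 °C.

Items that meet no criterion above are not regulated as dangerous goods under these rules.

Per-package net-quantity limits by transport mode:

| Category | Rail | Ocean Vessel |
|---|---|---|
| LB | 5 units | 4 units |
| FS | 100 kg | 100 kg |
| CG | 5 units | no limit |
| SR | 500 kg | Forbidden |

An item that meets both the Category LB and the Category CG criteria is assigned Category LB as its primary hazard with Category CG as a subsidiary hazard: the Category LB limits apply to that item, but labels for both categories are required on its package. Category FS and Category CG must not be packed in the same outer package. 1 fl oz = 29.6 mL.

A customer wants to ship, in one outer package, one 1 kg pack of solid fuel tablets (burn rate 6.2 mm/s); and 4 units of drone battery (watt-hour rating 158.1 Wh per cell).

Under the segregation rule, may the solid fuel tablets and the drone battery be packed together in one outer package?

Solid fuel tablets: burn rate 6.2 mm/s > 1.8 mm/s → Category FS (Flammable Solid).
Drone battery: watt-hour rating 158.1 Wh per cell > 100 Wh per cell → Category LB (Lithium Cells).
No segregation rule bars Category FS with Category LB.

Yes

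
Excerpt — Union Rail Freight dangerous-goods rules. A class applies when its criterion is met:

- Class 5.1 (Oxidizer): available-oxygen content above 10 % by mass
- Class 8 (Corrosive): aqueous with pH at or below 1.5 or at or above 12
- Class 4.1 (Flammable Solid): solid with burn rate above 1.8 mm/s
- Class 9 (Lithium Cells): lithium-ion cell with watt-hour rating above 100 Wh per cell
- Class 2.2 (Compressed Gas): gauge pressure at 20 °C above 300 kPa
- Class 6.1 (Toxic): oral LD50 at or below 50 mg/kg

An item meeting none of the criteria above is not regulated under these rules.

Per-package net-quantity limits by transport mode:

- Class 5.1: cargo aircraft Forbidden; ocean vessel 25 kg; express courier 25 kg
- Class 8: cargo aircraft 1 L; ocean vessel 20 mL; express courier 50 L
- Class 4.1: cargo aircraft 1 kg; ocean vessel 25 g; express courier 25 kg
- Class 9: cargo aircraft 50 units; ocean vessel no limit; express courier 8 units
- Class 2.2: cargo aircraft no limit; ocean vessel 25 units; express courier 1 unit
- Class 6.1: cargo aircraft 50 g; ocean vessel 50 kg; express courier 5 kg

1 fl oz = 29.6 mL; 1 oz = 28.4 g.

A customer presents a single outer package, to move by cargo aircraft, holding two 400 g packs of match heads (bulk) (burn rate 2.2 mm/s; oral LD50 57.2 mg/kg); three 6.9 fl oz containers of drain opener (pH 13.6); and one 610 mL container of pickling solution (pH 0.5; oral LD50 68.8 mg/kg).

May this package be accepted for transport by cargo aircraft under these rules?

No

With burn rate 2.2 mm/s (> 1.8 mm/s), the match heads (bulk) fall in Class 4.1.
Drain opener: pH 13.6 ≥ 12 → Class 8 (Corrosive).
With pH 0.5 (≤ 1.5), the pickling solution falls in Class 8.
Class 8 net quantity: (three 6.9 fl oz containers = 612.72 mL) + 610 mL = 1222.72 mL.
1222.72 mL exceeds the cargo aircraft limit of 1 L for Class 8.
Class 4.1 quantity: two 400 g packs = 800 g.
800 g ≤ 1 kg (cargo aircraft limit, Class 4.1) — within limit.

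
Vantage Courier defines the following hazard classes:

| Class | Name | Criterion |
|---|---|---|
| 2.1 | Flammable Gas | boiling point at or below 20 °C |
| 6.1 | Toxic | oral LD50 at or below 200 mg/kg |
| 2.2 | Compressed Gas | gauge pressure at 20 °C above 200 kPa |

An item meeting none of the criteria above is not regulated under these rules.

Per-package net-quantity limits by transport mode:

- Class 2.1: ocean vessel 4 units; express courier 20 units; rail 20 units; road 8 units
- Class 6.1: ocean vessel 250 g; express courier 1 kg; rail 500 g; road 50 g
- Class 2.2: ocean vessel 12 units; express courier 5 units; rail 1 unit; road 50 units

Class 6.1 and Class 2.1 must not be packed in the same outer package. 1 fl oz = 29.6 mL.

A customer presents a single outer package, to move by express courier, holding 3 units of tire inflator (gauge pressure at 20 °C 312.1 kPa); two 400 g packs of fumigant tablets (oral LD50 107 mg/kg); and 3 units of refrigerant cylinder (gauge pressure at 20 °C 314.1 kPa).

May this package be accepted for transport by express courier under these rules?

No

The tire inflator has gauge pressure at 20 °C 312.1 kPa, which is > 200 kPa, so it is Class 2.2 (Compressed Gas).
Oral LD50 107 mg/kg meets the Class 6.1 criterion (Toxic), so the fumigant tablets are Class 6.1.
The refrigerant cylinder has gauge pressure at 20 °C 314.1 kPa, which is > 200 kPa, so it is Class 2.2 (Compressed Gas).
Total Class 2.2: 3 units + 3 units = 6 units.
That exceeds the Class 2.2 express courier limit of 5 units.
Class 6.1 quantity: two 400 g packs = 800 g.
800 g ≤ 1 kg (express courier limit, Class 6.1) — within limit.
The segregation rule (Class 6.1 with Class 2.1) does not apply to Class 2.2 with Class 6.1.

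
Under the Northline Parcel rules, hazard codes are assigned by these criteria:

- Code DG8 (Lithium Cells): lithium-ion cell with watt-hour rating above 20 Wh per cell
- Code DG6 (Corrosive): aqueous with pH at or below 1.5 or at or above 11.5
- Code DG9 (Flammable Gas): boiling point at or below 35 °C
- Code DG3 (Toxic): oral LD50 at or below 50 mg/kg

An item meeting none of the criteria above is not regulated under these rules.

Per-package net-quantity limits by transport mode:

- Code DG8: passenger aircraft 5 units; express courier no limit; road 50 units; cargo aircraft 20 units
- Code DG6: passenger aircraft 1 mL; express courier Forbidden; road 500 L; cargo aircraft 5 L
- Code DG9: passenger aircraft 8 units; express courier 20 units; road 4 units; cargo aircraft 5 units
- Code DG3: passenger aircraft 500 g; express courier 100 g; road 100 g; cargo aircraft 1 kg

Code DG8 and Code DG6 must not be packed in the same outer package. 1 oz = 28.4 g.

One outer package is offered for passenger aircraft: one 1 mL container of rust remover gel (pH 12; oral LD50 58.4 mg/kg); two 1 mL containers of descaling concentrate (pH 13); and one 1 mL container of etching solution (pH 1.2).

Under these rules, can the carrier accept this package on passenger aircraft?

No

With pH 12 (≥ 11.5), the rust remover gel falls in Code DG6.
pH 13 meets the Code DG6 criterion (Corrosive), so the descaling concentrate is Code DG6.
With pH 1.2 (≤ 1.5), the etching solution falls in Code DG6.
Code DG6 net quantity: 1 mL + (two 1 mL containers = 2 mL) + 1 mL = 4 mL.
4 mL exceeds the passenger aircraft limit of 1 mL for Code DG6.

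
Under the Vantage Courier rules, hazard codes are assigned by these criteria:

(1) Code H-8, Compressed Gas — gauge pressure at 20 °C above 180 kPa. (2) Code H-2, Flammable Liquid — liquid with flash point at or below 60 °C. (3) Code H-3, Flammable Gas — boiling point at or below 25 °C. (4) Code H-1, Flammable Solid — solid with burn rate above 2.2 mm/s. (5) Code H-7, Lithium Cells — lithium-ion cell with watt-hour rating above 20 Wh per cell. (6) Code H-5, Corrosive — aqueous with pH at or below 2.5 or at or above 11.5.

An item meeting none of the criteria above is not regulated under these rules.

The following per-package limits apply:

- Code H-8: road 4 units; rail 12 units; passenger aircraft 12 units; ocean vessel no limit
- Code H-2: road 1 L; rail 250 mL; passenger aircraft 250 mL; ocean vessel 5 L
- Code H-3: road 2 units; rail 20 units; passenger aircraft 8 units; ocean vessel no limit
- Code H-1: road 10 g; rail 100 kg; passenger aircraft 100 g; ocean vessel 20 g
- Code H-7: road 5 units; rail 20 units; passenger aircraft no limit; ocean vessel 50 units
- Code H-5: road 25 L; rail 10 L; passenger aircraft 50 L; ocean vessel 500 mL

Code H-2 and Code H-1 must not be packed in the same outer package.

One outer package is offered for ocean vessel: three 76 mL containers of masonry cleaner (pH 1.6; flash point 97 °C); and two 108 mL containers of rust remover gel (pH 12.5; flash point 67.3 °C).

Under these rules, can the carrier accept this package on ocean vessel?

The masonry cleaner has pH 1.6, which is ≤ 2.5, so it is Code H-5 (Corrosive).
pH 12.5 meets the Code H-5 criterion (Corrosive), so the rust remover gel is Code H-5.
Total Code H-5: (three 76 mL containers = 228 mL) + (two 108 mL containers = 216 mL) = 444 mL.
That is within the Code H-5 ocean vessel limit of 500 mL.

Yes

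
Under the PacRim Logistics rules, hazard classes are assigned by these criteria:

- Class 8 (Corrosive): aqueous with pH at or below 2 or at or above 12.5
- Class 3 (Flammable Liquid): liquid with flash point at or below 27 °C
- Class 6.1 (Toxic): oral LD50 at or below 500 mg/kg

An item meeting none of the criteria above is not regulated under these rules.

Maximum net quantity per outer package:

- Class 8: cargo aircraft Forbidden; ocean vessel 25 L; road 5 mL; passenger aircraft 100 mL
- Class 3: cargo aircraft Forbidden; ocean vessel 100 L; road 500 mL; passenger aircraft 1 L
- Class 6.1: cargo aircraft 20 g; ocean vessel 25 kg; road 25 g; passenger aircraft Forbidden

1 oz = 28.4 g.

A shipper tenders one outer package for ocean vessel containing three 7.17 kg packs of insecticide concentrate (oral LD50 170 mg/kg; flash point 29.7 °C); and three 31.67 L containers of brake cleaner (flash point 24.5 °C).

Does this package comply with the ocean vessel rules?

With oral LD50 170 mg/kg (≤ 500 mg/kg), the insecticide concentrate falls in Class 6.1.
The brake cleaner has flash point 24.5 °C, which is ≤ 27 °C, so it is Class 3 (Flammable Liquid).
Class 3 quantity: three 31.67 L containers = 95.01 L.
95.01 L ≤ 100 L (ocean vessel limit, Class 3) — within limit.
Class 6.1 quantity: three 7.17 kg packs = 21.51 kg.
21.51 kg ≤ 25 kg (ocean vessel limit, Class 6.1) — within limit.
Every hazard class is within its ocean vessel limit and no segregation rule is violated.

Yes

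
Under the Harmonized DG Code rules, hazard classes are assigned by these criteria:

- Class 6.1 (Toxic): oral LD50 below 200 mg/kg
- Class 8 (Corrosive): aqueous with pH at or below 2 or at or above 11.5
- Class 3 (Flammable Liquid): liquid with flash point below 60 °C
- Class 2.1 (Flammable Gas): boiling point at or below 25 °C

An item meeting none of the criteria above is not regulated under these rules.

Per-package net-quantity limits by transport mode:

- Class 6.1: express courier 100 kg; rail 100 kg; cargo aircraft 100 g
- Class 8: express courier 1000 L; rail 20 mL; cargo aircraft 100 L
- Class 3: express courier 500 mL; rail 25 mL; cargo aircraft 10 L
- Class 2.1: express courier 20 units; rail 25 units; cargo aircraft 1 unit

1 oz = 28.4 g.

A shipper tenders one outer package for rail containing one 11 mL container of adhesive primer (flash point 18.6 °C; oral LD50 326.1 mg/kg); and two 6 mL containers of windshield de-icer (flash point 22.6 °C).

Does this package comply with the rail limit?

Yes

Adhesive primer: flash point 18.6 °C < 60 °C → Class 3 (Flammable Liquid).
Windshield de-icer: flash point 22.6 °C < 60 °C → Class 3 (Flammable Liquid).
Class 3 net quantity: 11 mL + (two 6 mL containers = 12 mL) = 23 mL.
23 mL ≤ 25 mL (rail limit, Class 3) — within limit.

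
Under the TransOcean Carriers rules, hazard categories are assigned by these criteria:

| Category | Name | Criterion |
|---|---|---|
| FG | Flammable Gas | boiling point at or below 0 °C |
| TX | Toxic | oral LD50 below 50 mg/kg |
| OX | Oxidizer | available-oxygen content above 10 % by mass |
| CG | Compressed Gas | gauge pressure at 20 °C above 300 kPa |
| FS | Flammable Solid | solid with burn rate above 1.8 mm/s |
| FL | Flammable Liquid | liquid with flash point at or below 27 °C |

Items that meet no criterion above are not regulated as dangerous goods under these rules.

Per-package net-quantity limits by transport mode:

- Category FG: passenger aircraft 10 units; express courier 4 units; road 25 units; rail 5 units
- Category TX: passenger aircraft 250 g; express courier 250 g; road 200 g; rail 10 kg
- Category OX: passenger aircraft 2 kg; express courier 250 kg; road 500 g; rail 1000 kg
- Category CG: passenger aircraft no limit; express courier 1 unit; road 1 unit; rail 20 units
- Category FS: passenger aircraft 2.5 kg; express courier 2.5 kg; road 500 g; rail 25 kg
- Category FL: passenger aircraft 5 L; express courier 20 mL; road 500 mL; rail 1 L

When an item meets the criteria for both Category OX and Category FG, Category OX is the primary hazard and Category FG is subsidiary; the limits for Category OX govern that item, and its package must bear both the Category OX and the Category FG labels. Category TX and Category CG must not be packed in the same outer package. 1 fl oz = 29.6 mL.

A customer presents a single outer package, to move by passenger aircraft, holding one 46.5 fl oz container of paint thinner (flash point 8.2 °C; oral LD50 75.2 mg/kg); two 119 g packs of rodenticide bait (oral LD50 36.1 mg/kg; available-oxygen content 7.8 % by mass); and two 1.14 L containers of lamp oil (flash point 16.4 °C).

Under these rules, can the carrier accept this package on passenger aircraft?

The paint thinner has flash point 8.2 °C, which is ≤ 27 °C, so it is Category FL (Flammable Liquid).
Oral LD50 36.1 mg/kg meets the Category TX criterion (Toxic), so the rodenticide bait is Category TX.
Lamp oil: flash point 16.4 °C ≤ 27 °C → Category FL (Flammable Liquid).
Category TX quantity: two 119 g packs = 238 g.
238 g ≤ 250 g (passenger aircraft limit, Category TX) — within limit.
Category FL net quantity: (one 46.5 fl oz container = 1376.4 mL) + (two 1.14 L containers = 2.28 L) = 3656.4 mL.
That is within the Category FL passenger aircraft limit of 5 L.
The segregation rule (Category TX with Category CG) does not apply to Category TX with Category FL.
Every hazard category is within its passenger aircraft limit and no segregation rule is violated.

Yes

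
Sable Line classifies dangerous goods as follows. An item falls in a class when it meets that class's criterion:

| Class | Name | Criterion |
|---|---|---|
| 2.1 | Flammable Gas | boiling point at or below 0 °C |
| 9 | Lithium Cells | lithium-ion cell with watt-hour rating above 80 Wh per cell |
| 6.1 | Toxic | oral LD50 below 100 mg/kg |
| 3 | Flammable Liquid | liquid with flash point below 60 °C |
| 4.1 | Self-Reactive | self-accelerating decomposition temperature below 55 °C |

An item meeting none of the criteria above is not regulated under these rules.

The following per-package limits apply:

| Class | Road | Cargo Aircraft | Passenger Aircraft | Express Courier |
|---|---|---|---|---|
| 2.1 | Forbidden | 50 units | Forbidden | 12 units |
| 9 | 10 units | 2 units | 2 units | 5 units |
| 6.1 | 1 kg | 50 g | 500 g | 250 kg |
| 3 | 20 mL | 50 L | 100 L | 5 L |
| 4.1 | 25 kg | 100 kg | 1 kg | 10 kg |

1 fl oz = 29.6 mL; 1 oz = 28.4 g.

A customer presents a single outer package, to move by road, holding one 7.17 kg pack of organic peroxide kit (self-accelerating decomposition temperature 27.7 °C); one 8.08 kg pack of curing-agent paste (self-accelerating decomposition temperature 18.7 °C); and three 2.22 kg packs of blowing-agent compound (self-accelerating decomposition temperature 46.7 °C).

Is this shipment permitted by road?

Self-accelerating decomposition temperature 27.7 °C meets the Class 4.1 criterion (Self-Reactive), so the organic peroxide kit is Class 4.1.
Curing-agent paste: self-accelerating decomposition temperature 18.7 °C < 55 °C → Class 4.1 (Self-Reactive).
Self-accelerating decomposition temperature 46.7 °C meets the Class 4.1 criterion (Self-Reactive), so the blowing-agent compound is Class 4.1.
Class 4.1 net quantity: 7.17 kg + 8.08 kg + (three 2.22 kg packs = 6.66 kg) = 21.91 kg.
21.91 kg ≤ 25 kg (road limit, Class 4.1) — within limit.

Yes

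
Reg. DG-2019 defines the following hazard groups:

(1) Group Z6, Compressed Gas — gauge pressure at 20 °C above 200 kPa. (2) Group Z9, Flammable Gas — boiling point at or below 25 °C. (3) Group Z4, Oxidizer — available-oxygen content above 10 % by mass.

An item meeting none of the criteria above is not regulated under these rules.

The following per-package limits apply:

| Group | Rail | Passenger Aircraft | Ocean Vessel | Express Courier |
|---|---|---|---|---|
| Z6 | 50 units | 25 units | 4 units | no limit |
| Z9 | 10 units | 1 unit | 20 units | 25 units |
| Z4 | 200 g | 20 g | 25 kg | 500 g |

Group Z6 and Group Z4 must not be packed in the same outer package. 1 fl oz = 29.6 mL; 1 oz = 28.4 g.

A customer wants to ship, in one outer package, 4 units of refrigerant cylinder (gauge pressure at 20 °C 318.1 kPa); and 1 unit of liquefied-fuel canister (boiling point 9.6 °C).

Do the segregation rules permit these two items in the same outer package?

The refrigerant cylinder has gauge pressure at 20 °C 318.1 kPa, which is > 200 kPa, so it is Group Z6 (Compressed Gas).
With boiling point 9.6 °C (≤ 25 °C), the liquefied-fuel canister falls in Group Z9.
No segregation rule bars Group Z6 with Group Z9.

Yes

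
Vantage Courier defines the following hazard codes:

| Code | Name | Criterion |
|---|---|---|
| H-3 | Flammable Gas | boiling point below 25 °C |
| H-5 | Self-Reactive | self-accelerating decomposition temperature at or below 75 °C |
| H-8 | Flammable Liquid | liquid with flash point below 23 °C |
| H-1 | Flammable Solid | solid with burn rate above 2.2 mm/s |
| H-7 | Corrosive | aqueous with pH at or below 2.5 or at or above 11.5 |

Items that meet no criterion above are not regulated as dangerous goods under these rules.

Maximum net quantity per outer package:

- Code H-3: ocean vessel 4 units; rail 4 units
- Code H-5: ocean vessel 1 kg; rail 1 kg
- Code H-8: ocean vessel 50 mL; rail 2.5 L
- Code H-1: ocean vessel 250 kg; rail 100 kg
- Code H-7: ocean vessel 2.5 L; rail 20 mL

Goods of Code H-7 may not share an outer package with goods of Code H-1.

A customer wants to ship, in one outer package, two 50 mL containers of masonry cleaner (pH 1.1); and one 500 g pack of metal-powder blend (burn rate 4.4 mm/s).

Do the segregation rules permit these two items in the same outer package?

No

With pH 1.1 (≤ 2.5), the masonry cleaner falls in Code H-7.
Burn rate 4.4 mm/s meets the Code H-1 criterion (Flammable Solid), so the metal-powder blend is Code H-1.
Code H-7 and Code H-1 may not share an outer package.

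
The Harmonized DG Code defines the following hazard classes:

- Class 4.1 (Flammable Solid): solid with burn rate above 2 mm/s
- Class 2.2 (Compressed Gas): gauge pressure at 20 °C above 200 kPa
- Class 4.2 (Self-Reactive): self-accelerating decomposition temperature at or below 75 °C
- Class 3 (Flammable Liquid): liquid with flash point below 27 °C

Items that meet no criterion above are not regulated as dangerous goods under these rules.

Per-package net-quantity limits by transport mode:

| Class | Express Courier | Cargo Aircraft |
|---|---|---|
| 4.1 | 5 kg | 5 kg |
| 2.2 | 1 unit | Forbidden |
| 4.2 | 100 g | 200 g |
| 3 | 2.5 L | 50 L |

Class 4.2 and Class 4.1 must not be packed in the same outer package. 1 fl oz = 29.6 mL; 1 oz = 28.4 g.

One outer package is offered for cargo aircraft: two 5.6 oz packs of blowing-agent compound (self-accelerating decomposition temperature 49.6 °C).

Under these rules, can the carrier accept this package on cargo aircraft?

Blowing-agent compound: self-accelerating decomposition temperature 49.6 °C ≤ 75 °C → Class 4.2 (Self-Reactive).
Class 4.2 quantity: two 5.6 oz packs = 318.08 g.
318.08 g > 200 g (cargo aircraft limit, Class 4.2) — over the limit.

No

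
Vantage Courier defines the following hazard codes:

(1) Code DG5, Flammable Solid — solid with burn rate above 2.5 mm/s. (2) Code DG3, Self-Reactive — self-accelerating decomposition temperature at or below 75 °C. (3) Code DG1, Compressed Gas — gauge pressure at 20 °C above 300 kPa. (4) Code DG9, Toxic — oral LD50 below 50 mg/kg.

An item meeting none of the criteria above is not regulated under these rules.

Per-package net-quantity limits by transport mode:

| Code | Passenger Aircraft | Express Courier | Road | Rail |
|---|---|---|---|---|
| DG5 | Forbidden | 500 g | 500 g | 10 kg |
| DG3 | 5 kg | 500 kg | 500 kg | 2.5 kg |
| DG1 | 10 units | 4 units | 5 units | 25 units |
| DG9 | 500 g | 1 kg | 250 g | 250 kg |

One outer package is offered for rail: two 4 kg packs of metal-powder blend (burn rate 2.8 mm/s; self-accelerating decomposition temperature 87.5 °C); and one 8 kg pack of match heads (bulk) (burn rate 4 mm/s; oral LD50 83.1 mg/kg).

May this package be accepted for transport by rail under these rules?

No

With burn rate 2.8 mm/s (> 2.5 mm/s), the metal-powder blend falls in Code DG5.
The match heads (bulk) have burn rate 4 mm/s, which is > 2.5 mm/s, so they are Code DG5 (Flammable Solid).
Code DG5 net quantity: (two 4 kg packs = 8 kg) + 8 kg = 16 kg.
That exceeds the Code DG5 rail limit of 10 kg.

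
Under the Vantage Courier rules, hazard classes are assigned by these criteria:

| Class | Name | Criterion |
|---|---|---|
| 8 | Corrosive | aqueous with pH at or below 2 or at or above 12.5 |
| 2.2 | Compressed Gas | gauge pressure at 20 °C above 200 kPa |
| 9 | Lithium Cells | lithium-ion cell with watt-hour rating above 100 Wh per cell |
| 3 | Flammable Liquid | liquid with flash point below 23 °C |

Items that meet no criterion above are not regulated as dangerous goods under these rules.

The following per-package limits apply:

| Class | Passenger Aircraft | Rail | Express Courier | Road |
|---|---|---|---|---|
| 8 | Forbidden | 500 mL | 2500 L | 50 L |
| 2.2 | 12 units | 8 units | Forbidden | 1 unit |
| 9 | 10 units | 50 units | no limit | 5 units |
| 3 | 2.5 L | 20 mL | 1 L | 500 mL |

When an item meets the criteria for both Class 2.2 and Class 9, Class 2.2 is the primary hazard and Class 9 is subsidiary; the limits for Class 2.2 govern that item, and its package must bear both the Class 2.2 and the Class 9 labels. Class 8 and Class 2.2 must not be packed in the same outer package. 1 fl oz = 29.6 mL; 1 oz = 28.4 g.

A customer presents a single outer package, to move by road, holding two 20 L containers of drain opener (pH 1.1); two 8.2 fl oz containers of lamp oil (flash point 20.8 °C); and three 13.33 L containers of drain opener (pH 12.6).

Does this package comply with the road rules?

Drain opener: pH 1.1 ≤ 2 → Class 8 (Corrosive).
With flash point 20.8 °C (< 23 °C), the lamp oil falls in Class 3.
pH 12.6 meets the Class 8 criterion (Corrosive), so the drain opener is Class 8.
Class 3 quantity: two 8.2 fl oz containers = 485.44 mL.
485.44 mL is within the road limit of 500 mL for Class 3.
Total Class 8: (two 20 L containers = 40 L) + (three 13.33 L containers = 39.99 L) = 79.99 L.
79.99 L > 50 L (road limit, Class 8) — over the limit.
The segregation rule (Class 8 with Class 2.2) does not apply to Class 3 with Class 8.

No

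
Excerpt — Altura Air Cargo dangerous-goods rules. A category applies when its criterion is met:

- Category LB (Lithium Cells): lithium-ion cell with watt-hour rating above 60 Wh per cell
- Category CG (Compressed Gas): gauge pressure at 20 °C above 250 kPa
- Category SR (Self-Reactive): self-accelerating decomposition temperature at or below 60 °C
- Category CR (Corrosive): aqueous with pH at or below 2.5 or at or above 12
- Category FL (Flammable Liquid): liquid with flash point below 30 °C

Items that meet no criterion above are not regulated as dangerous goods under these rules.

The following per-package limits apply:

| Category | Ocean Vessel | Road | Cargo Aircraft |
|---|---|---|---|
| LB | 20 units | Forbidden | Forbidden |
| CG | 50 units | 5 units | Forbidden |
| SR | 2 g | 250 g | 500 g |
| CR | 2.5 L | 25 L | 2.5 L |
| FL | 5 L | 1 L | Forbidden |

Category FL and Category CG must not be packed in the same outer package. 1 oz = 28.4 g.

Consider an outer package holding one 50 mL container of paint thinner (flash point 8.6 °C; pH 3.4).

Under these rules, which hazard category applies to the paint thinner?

Category FL

The paint thinner has flash point 8.6 °C, which is < 30 °C, so it is Category FL (Flammable Liquid).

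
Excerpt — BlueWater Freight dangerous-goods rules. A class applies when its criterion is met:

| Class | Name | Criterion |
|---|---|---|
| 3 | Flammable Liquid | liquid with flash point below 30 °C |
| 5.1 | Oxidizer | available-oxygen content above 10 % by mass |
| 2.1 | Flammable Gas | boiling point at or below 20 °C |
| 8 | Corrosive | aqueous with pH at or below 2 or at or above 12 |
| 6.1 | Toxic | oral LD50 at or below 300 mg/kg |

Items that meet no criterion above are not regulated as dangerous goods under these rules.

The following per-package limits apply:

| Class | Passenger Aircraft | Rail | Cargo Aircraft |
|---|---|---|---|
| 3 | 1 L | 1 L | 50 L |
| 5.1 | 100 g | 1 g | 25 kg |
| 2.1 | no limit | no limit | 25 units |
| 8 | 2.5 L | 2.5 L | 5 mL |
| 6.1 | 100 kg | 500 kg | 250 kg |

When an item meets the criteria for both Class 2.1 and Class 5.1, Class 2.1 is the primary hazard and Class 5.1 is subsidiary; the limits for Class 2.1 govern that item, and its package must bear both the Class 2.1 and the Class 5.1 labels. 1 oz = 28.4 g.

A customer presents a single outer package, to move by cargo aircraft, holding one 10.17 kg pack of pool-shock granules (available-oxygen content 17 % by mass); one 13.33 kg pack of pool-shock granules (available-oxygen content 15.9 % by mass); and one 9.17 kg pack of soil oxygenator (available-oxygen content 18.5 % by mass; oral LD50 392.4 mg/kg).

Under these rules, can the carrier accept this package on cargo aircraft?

No

Pool-shock granules: available-oxygen content 17 % by mass > 10 % by mass → Class 5.1 (Oxidizer).
Pool-shock granules: available-oxygen content 15.9 % by mass > 10 % by mass → Class 5.1 (Oxidizer).
Soil oxygenator: available-oxygen content 18.5 % by mass > 10 % by mass → Class 5.1 (Oxidizer).
Total Class 5.1: 10.17 kg + 13.33 kg + 9.17 kg = 32.67 kg.
That exceeds the Class 5.1 cargo aircraft limit of 25 kg.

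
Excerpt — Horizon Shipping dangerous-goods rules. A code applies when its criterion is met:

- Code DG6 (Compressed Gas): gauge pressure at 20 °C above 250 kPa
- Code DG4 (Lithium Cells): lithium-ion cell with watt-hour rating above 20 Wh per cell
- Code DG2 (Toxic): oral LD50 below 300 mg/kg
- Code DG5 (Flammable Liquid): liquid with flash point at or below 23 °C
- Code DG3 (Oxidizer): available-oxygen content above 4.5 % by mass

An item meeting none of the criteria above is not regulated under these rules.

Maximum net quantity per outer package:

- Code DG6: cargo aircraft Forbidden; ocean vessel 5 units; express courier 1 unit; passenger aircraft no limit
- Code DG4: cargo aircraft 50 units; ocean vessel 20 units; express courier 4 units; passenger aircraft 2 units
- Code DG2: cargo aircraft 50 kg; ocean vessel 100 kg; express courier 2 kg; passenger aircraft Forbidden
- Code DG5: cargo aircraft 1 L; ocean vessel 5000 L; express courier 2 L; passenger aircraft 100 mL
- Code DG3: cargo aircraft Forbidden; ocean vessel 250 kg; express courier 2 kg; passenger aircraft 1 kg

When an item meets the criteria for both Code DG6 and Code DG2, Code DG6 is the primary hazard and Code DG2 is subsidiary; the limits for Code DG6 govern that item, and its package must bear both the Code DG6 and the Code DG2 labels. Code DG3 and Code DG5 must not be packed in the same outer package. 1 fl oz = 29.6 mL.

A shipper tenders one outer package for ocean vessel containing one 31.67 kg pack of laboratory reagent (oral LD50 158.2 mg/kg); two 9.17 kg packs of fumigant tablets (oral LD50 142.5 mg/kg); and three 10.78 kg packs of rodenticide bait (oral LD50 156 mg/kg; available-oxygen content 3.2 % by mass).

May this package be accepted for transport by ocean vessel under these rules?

Yes

The laboratory reagent has oral LD50 158.2 mg/kg, which is < 300 mg/kg, so it is Code DG2 (Toxic).
With oral LD50 142.5 mg/kg (< 300 mg/kg), the fumigant tablets fall in Code DG2.
Oral LD50 156 mg/kg meets the Code DG2 criterion (Toxic), so the rodenticide bait is Code DG2.
Total Code DG2: 31.67 kg + (two 9.17 kg packs = 18.34 kg) + (three 10.78 kg packs = 32.34 kg) = 82.35 kg.
That is within the Code DG2 ocean vessel limit of 100 kg.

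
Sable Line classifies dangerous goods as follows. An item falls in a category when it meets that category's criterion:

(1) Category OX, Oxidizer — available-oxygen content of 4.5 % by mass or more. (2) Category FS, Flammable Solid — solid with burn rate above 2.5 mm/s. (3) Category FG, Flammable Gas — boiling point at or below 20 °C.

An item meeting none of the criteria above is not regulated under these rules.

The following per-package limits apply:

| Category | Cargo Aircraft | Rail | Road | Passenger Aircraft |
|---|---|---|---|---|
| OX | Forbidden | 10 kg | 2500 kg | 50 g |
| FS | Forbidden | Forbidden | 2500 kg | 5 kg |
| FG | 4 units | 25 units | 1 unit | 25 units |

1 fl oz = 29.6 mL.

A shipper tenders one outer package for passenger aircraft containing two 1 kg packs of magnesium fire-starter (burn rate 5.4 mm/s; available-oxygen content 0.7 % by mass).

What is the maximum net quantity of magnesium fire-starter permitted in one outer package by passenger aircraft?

5 kg

With burn rate 5.4 mm/s (> 2.5 mm/s), the magnesium fire-starter falls in Category FS.
The passenger aircraft limit for Category FS is 5 kg.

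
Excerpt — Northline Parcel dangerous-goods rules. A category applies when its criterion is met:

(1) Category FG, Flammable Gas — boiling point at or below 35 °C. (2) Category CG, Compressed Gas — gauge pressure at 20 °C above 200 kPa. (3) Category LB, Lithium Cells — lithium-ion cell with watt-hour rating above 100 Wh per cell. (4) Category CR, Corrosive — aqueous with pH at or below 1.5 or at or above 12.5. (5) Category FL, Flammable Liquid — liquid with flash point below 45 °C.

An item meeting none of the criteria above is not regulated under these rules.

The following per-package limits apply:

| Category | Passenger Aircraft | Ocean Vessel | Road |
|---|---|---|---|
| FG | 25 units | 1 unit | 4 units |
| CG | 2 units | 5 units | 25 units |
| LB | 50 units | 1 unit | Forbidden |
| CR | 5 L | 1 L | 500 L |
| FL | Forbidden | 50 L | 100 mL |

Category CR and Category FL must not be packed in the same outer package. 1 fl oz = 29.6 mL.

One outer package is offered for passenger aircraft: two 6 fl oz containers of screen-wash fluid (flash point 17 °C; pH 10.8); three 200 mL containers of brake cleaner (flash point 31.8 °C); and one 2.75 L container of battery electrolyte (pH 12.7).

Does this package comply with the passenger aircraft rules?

With flash point 17 °C (< 45 °C), the screen-wash fluid falls in Category FL.
The brake cleaner has flash point 31.8 °C, which is < 45 °C, so it is Category FL (Flammable Liquid).
The battery electrolyte has pH 12.7, which is ≥ 12.5, so it is Category CR (Corrosive).
Category CR quantity: 2.75 L.
2.75 L ≤ 5 L (passenger aircraft limit, Category CR) — within limit.
Total Category FL: (two 6 fl oz containers = 355.2 mL) + (three 200 mL containers = 600 mL) = 955.2 mL.
By passenger aircraft, Category FL is Forbidden regardless of quantity.
Category CR and Category FL may not share an outer package.

No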